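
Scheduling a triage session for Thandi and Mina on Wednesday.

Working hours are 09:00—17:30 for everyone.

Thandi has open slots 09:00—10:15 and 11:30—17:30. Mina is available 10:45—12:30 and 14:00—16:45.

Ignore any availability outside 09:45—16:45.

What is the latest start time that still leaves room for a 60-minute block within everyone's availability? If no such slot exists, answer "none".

Thandi ∩ Mina: 11:30–12:30, 14:00–16:45.
Restricted to 09:45–16:45: 11:30–12:30, 14:00–16:45.
Windows ≥ 60 min: 11:30–12:30, 14:00–16:45.
Latest start in the last window 14:00–16:45 is 16:45 − 60 min = 15:45.

15:45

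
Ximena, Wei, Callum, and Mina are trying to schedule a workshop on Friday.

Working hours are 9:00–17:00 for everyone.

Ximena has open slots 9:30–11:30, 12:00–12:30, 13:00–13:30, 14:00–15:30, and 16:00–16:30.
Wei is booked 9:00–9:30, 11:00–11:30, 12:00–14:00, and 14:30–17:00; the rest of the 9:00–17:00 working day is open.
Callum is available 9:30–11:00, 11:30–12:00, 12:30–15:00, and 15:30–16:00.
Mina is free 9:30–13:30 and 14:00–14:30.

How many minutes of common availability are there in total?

Wei free within 09:00–17:00: 09:30–11:00, 11:30–12:00, 14:00–14:30.
Ximena ∩ Wei: 09:30–11:00, 14:00–14:30.
Ximena ∩ Wei ∩ Callum: 09:30–11:00, 14:00–14:30.
Ximena ∩ Wei ∩ Callum ∩ Mina: 09:30–11:00, 14:00–14:30.
Total common minutes: 90 + 30 = 120.

120 minutes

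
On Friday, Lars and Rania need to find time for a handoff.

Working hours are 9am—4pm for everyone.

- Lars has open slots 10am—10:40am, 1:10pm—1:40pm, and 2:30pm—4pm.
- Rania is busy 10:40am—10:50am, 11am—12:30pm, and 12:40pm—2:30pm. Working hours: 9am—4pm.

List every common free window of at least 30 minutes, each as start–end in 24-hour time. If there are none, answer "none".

10:00–10:40, 14:30–16:00

Rania free within 09:00–16:00: 09:00–10:40, 10:50–11:00, 12:30–12:40, 14:30–16:00.
Lars ∩ Rania: 10:00–10:40, 14:30–16:00.
Windows ≥ 30 min: 10:00–10:40, 14:30–16:00.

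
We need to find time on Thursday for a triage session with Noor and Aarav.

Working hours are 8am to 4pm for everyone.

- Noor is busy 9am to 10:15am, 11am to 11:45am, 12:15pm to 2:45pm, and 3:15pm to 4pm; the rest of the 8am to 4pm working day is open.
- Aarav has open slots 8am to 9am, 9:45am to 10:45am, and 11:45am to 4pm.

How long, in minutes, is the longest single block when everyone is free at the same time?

60 minutes

Noor free within 08:00–16:00: 08:00–09:00, 10:15–11:00, 11:45–12:15, 14:45–15:15.
Noor ∩ Aarav: 08:00–09:00, 10:15–10:45, 11:45–12:15, 14:45–15:15.
Common window lengths: 60, 30, 30, 30 min; longest is 60.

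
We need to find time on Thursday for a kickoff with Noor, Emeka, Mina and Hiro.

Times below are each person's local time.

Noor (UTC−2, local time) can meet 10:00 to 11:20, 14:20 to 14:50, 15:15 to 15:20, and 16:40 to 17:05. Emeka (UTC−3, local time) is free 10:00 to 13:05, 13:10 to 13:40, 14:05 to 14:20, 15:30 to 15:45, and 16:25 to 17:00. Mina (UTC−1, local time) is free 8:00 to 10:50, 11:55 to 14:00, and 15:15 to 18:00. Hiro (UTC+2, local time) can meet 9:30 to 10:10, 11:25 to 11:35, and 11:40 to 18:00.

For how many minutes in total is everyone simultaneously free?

Noor → UTC: 12:00–13:20, 16:20–16:50, 17:15–17:20, 18:40–19:05.
Emeka → UTC: 13:00–16:05, 16:10–16:40, 17:05–17:20, 18:30–18:45, 19:25–20:00.
Mina → UTC: 09:00–11:50, 12:55–15:00, 16:15–19:00.
Hiro → UTC: 07:30–08:10, 09:25–09:35, 09:40–16:00.
Noor ∩ Emeka: 13:00–13:20, 16:20–16:40, 17:15–17:20, 18:40–18:45.
Noor ∩ Emeka ∩ Mina: 13:00–13:20, 16:20–16:40, 17:15–17:20, 18:40–18:45.
Noor ∩ Emeka ∩ Mina ∩ Hiro: 13:00–13:20.
Total common minutes: 20.

20 minutes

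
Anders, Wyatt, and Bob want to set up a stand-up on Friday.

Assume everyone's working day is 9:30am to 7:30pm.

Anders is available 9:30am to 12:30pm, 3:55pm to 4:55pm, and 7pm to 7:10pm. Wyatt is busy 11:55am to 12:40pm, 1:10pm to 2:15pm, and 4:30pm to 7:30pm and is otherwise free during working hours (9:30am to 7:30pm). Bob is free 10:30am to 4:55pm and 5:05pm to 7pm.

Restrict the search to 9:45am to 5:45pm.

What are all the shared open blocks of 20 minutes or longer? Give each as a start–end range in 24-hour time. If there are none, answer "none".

10:30–11:55, 15:55–16:30

Wyatt free within 09:30–19:30: 09:30–11:55, 12:40–13:10, 14:15–16:30.
Anders ∩ Wyatt: 09:30–11:55, 15:55–16:30.
Anders ∩ Wyatt ∩ Bob: 10:30–11:55, 15:55–16:30.
Restricted to 09:45–17:45: 10:30–11:55, 15:55–16:30.
Windows ≥ 20 min: 10:30–11:55, 15:55–16:30.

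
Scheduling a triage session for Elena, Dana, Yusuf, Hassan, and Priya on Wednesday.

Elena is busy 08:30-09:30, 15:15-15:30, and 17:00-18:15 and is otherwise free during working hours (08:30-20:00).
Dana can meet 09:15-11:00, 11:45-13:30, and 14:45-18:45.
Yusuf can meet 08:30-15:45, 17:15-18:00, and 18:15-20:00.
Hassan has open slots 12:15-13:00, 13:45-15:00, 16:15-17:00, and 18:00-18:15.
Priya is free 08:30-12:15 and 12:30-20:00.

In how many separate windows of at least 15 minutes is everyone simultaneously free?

Elena free within 08:30–20:00: 09:30–15:15, 15:30–17:00, 18:15–20:00.
Elena ∩ Dana: 09:30–11:00, 11:45–13:30, 14:45–15:15, 15:30–17:00, 18:15–18:45.
Elena ∩ Dana ∩ Yusuf: 09:30–11:00, 11:45–13:30, 14:45–15:15, 15:30–15:45, 18:15–18:45.
Elena ∩ Dana ∩ Yusuf ∩ Hassan: 12:15–13:00, 14:45–15:00.
Elena ∩ Dana ∩ Yusuf ∩ Hassan ∩ Priya: 12:30–13:00, 14:45–15:00.
Windows ≥ 15 min: 12:30–13:00, 14:45–15:00.
That's 2 windows.

2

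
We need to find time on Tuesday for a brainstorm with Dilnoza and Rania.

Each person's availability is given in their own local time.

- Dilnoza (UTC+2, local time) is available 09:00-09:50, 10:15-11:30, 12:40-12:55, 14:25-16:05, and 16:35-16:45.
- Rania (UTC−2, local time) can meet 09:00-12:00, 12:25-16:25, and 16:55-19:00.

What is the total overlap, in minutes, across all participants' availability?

105 minutes

Dilnoza → UTC: 07:00–07:50, 08:15–09:30, 10:40–10:55, 12:25–14:05, 14:35–14:45.
Rania → UTC: 11:00–14:00, 14:25–18:25, 18:55–21:00.
Dilnoza ∩ Rania: 12:25–14:00, 14:35–14:45.
Total common minutes: 95 + 10 = 105.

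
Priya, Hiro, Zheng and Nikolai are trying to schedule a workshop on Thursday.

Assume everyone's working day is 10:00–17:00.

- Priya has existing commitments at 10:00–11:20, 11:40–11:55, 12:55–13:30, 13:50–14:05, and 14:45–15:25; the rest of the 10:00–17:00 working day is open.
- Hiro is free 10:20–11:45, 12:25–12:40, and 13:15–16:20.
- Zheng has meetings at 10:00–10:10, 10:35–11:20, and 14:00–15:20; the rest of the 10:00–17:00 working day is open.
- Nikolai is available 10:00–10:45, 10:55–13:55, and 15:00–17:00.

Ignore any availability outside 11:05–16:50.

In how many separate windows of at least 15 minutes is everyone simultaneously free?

4

Priya free within 10:00–17:00: 11:20–11:40, 11:55–12:55, 13:30–13:50, 14:05–14:45, 15:25–17:00.
Zheng free within 10:00–17:00: 10:10–10:35, 11:20–14:00, 15:20–17:00.
Priya ∩ Hiro: 11:20–11:40, 12:25–12:40, 13:30–13:50, 14:05–14:45, 15:25–16:20.
Priya ∩ Hiro ∩ Zheng: 11:20–11:40, 12:25–12:40, 13:30–13:50, 15:25–16:20.
Priya ∩ Hiro ∩ Zheng ∩ Nikolai: 11:20–11:40, 12:25–12:40, 13:30–13:50, 15:25–16:20.
Restricted to 11:05–16:50: 11:20–11:40, 12:25–12:40, 13:30–13:50, 15:25–16:20.
Windows ≥ 15 min: 11:20–11:40, 12:25–12:40, 13:30–13:50, 15:25–16:20.
That's 4 windows.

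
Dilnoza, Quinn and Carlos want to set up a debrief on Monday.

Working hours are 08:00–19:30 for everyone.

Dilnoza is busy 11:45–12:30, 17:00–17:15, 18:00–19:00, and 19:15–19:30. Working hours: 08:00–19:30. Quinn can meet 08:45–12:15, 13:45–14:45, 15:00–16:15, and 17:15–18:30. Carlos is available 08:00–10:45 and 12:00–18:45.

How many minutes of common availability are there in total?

Dilnoza free within 08:00–19:30: 08:00–11:45, 12:30–17:00, 17:15–18:00, 19:00–19:15.
Dilnoza ∩ Quinn: 08:45–11:45, 13:45–14:45, 15:00–16:15, 17:15–18:00.
Dilnoza ∩ Quinn ∩ Carlos: 08:45–10:45, 13:45–14:45, 15:00–16:15, 17:15–18:00.
Total common minutes: 120 + 60 + 75 + 45 = 300.

300 minutes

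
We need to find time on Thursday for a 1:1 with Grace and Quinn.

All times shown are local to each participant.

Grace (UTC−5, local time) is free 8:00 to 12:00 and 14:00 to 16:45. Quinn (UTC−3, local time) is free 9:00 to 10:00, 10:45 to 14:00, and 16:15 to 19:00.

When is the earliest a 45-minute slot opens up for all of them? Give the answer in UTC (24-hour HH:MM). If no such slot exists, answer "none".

13:45

Grace → UTC: 13:00–17:00, 19:00–21:45.
Quinn → UTC: 12:00–13:00, 13:45–17:00, 19:15–22:00.
Grace ∩ Quinn: 13:45–17:00, 19:15–21:45.
Windows ≥ 45 min: 13:45–17:00, 19:15–21:45.
Earliest such window starts at 13:45.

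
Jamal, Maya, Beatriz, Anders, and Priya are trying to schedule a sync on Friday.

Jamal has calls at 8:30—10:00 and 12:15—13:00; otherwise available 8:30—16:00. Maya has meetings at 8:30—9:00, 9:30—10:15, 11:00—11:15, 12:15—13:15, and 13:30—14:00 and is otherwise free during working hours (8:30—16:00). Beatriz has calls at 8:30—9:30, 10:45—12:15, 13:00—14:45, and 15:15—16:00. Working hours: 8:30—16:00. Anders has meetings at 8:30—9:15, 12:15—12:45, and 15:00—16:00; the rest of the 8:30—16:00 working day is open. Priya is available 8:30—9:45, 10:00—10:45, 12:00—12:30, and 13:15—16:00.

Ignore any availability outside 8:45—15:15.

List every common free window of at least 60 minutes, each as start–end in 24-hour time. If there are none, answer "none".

none

Jamal free within 08:30–16:00: 10:00–12:15, 13:00–16:00.
Maya free within 08:30–16:00: 09:00–09:30, 10:15–11:00, 11:15–12:15, 13:15–13:30, 14:00–16:00.
Beatriz free within 08:30–16:00: 09:30–10:45, 12:15–13:00, 14:45–15:15.
Anders free within 08:30–16:00: 09:15–12:15, 12:45–15:00.
Jamal ∩ Maya: 10:15–11:00, 11:15–12:15, 13:15–13:30, 14:00–16:00.
Jamal ∩ Maya ∩ Beatriz: 10:15–10:45, 14:45–15:15.
Jamal ∩ Maya ∩ Beatriz ∩ Anders: 10:15–10:45, 14:45–15:00.
Jamal ∩ Maya ∩ Beatriz ∩ Anders ∩ Priya: 10:15–10:45, 14:45–15:00.
Restricted to 08:45–15:15: 10:15–10:45, 14:45–15:00.
Windows ≥ 60 min: (none).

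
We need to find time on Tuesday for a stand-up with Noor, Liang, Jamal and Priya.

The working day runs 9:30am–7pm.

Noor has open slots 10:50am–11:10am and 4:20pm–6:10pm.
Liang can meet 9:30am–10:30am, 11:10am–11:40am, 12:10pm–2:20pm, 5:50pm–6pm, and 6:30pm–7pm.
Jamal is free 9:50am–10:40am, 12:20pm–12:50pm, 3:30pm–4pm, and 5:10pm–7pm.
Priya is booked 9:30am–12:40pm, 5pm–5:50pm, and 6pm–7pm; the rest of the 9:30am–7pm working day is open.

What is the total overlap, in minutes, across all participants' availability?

Priya free within 09:30–19:00: 12:40–17:00, 17:50–18:00.
Noor ∩ Liang: 17:50–18:00.
Noor ∩ Liang ∩ Jamal: 17:50–18:00.
Noor ∩ Liang ∩ Jamal ∩ Priya: 17:50–18:00.
Total common minutes: 10.

10 minutes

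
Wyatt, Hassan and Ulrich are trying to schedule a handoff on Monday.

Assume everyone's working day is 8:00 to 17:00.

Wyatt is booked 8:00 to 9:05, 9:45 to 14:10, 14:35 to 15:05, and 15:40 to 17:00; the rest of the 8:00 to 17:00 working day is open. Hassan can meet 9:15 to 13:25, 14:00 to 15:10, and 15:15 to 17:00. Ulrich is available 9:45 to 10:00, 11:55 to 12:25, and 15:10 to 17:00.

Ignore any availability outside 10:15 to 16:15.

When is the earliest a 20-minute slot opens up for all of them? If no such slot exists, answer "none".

15:15

Wyatt free within 08:00–17:00: 09:05–09:45, 14:10–14:35, 15:05–15:40.
Wyatt ∩ Hassan: 09:15–09:45, 14:10–14:35, 15:05–15:10, 15:15–15:40.
Wyatt ∩ Hassan ∩ Ulrich: 15:15–15:40.
Restricted to 10:15–16:15: 15:15–15:40.
Windows ≥ 20 min: 15:15–15:40.
Earliest such window starts at 15:15.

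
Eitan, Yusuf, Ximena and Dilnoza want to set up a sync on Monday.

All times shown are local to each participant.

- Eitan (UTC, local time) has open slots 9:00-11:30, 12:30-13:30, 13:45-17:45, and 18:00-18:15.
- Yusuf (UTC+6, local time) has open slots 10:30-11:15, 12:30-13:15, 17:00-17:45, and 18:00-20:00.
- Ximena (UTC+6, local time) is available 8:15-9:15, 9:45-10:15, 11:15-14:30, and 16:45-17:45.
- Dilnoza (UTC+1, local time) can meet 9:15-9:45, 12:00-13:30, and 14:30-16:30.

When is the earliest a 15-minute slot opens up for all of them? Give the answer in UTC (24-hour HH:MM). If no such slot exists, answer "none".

Eitan → UTC: 09:00–11:30, 12:30–13:30, 13:45–17:45, 18:00–18:15.
Yusuf → UTC: 04:30–05:15, 06:30–07:15, 11:00–11:45, 12:00–14:00.
Ximena → UTC: 02:15–03:15, 03:45–04:15, 05:15–08:30, 10:45–11:45.
Dilnoza → UTC: 08:15–08:45, 11:00–12:30, 13:30–15:30.
Eitan ∩ Yusuf: 11:00–11:30, 12:30–13:30, 13:45–14:00.
Eitan ∩ Yusuf ∩ Ximena: 11:00–11:30.
Eitan ∩ Yusuf ∩ Ximena ∩ Dilnoza: 11:00–11:30.
Windows ≥ 15 min: 11:00–11:30.
Earliest such window starts at 11:00.

11:00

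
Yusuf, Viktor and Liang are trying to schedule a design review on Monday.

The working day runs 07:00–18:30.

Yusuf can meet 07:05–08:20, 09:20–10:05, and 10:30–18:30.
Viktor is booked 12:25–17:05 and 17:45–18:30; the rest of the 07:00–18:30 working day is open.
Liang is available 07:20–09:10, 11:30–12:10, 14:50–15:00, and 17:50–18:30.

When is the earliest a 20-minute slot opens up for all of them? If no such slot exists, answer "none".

Viktor free within 07:00–18:30: 07:00–12:25, 17:05–17:45.
Yusuf ∩ Viktor: 07:05–08:20, 09:20–10:05, 10:30–12:25, 17:05–17:45.
Yusuf ∩ Viktor ∩ Liang: 07:20–08:20, 11:30–12:10.
Windows ≥ 20 min: 07:20–08:20, 11:30–12:10.
Earliest such window starts at 07:20.

07:20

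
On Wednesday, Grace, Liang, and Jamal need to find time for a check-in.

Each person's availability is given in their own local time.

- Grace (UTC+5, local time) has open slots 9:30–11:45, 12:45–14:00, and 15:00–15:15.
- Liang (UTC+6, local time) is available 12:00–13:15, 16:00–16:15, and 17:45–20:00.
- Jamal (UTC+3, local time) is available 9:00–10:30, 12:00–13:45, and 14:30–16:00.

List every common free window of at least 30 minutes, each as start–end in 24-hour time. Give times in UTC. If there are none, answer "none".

06:00–06:45

Grace → UTC: 04:30–06:45, 07:45–09:00, 10:00–10:15.
Liang → UTC: 06:00–07:15, 10:00–10:15, 11:45–14:00.
Jamal → UTC: 06:00–07:30, 09:00–10:45, 11:30–13:00.
Grace ∩ Liang: 06:00–06:45, 10:00–10:15.
Grace ∩ Liang ∩ Jamal: 06:00–06:45, 10:00–10:15.
Windows ≥ 30 min: 06:00–06:45.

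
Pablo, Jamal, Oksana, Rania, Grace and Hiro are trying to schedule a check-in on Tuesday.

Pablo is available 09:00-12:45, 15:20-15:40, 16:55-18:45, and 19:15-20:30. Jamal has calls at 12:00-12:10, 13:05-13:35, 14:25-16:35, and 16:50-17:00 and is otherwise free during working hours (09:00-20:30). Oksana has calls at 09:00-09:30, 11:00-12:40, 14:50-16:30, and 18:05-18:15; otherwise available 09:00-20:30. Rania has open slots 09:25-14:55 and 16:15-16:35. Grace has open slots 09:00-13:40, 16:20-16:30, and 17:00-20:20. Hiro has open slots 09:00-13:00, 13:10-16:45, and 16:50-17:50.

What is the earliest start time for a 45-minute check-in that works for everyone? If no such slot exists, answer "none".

Jamal free within 09:00–20:30: 09:00–12:00, 12:10–13:05, 13:35–14:25, 16:35–16:50, 17:00–20:30.
Oksana free within 09:00–20:30: 09:30–11:00, 12:40–14:50, 16:30–18:05, 18:15–20:30.
Pablo ∩ Jamal: 09:00–12:00, 12:10–12:45, 17:00–18:45, 19:15–20:30.
Pablo ∩ Jamal ∩ Oksana: 09:30–11:00, 12:40–12:45, 17:00–18:05, 18:15–18:45, 19:15–20:30.
Pablo ∩ Jamal ∩ Oksana ∩ Rania: 09:30–11:00, 12:40–12:45.
Pablo ∩ Jamal ∩ Oksana ∩ Rania ∩ Grace: 09:30–11:00, 12:40–12:45.
Pablo ∩ Jamal ∩ Oksana ∩ Rania ∩ Grace ∩ Hiro: 09:30–11:00, 12:40–12:45.
Windows ≥ 45 min: 09:30–11:00.
Earliest such window starts at 09:30.

09:30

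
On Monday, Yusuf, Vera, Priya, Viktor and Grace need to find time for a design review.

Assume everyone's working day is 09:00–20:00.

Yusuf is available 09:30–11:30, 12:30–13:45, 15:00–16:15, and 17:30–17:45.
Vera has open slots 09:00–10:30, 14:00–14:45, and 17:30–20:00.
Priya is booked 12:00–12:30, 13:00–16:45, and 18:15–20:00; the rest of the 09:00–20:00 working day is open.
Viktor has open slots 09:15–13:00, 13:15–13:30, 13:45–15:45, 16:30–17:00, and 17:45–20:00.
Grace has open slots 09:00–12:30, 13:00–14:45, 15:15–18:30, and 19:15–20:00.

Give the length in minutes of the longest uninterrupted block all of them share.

60 minutes

Priya free within 09:00–20:00: 09:00–12:00, 12:30–13:00, 16:45–18:15.
Yusuf ∩ Vera: 09:30–10:30, 17:30–17:45.
Yusuf ∩ Vera ∩ Priya: 09:30–10:30, 17:30–17:45.
Yusuf ∩ Vera ∩ Priya ∩ Viktor: 09:30–10:30.
Yusuf ∩ Vera ∩ Priya ∩ Viktor ∩ Grace: 09:30–10:30.
Single common window of 60 minutes.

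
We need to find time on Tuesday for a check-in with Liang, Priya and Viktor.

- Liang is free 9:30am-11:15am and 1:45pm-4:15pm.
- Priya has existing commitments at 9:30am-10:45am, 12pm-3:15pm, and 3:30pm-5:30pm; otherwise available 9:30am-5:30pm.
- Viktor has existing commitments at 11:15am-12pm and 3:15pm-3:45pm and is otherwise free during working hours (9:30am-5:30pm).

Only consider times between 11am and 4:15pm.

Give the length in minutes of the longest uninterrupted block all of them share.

15 minutes

Priya free within 09:30–17:30: 10:45–12:00, 15:15–15:30.
Viktor free within 09:30–17:30: 09:30–11:15, 12:00–15:15, 15:45–17:30.
Liang ∩ Priya: 10:45–11:15, 15:15–15:30.
Liang ∩ Priya ∩ Viktor: 10:45–11:15.
Restricted to 11:00–16:15: 11:00–11:15.
Single common window of 15 minutes.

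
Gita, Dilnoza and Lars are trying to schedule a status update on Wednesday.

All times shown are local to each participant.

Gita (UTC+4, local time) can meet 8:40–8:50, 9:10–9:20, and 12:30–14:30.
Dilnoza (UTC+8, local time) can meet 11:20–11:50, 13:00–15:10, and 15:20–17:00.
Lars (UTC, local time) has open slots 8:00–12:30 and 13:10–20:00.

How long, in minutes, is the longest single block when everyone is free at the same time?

30 minutes

Gita → UTC: 04:40–04:50, 05:10–05:20, 08:30–10:30.
Dilnoza → UTC: 03:20–03:50, 05:00–07:10, 07:20–09:00.
Lars → UTC: 08:00–12:30, 13:10–20:00.
Gita ∩ Dilnoza: 05:10–05:20, 08:30–09:00.
Gita ∩ Dilnoza ∩ Lars: 08:30–09:00.
Single common window of 30 minutes.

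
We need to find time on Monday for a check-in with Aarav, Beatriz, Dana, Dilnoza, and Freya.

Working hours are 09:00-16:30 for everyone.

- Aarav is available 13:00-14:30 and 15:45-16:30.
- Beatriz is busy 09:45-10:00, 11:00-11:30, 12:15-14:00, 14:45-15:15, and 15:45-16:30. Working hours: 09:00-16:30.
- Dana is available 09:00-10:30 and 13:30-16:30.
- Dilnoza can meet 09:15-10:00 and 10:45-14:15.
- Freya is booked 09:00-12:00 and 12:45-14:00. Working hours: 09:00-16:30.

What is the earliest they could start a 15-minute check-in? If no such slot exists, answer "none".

Beatriz free within 09:00–16:30: 09:00–09:45, 10:00–11:00, 11:30–12:15, 14:00–14:45, 15:15–15:45.
Freya free within 09:00–16:30: 12:00–12:45, 14:00–16:30.
Aarav ∩ Beatriz: 14:00–14:30.
Aarav ∩ Beatriz ∩ Dana: 14:00–14:30.
Aarav ∩ Beatriz ∩ Dana ∩ Dilnoza: 14:00–14:15.
Aarav ∩ Beatriz ∩ Dana ∩ Dilnoza ∩ Freya: 14:00–14:15.
Windows ≥ 15 min: 14:00–14:15.
Earliest such window starts at 14:00.

14:00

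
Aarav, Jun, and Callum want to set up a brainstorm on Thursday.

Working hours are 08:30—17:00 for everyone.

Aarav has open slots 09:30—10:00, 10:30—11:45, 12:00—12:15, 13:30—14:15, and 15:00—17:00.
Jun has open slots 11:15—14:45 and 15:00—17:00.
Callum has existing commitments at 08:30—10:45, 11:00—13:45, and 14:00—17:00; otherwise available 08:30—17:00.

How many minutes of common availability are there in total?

15 minutes

Callum free within 08:30–17:00: 10:45–11:00, 13:45–14:00.
Aarav ∩ Jun: 11:15–11:45, 12:00–12:15, 13:30–14:15, 15:00–17:00.
Aarav ∩ Jun ∩ Callum: 13:45–14:00.
Total common minutes: 15.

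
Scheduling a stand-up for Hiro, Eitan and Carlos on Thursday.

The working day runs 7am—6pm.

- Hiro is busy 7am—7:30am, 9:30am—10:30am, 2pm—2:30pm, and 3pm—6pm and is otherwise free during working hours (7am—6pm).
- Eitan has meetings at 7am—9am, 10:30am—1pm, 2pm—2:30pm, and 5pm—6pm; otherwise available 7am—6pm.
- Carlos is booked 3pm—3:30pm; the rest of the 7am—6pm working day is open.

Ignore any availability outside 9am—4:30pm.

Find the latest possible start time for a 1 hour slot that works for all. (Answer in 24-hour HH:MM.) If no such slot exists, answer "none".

Hiro free within 07:00–18:00: 07:30–09:30, 10:30–14:00, 14:30–15:00.
Eitan free within 07:00–18:00: 09:00–10:30, 13:00–14:00, 14:30–17:00.
Carlos free within 07:00–18:00: 07:00–15:00, 15:30–18:00.
Hiro ∩ Eitan: 09:00–09:30, 13:00–14:00, 14:30–15:00.
Hiro ∩ Eitan ∩ Carlos: 09:00–09:30, 13:00–14:00, 14:30–15:00.
Restricted to 09:00–16:30: 09:00–09:30, 13:00–14:00, 14:30–15:00.
Windows ≥ 60 min: 13:00–14:00.
Latest start in the last window 13:00–14:00 is 14:00 − 60 min = 13:00.

13:00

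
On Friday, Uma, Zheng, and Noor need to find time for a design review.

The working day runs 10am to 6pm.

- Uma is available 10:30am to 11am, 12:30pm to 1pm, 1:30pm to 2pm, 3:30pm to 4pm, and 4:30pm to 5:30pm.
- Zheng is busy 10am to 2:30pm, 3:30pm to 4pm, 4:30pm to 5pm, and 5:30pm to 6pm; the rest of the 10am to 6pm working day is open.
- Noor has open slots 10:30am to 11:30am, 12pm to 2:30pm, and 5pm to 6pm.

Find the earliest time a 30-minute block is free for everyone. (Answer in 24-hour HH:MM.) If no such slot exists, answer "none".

17:00

Zheng free within 10:00–18:00: 14:30–15:30, 16:00–16:30, 17:00–17:30.
Uma ∩ Zheng: 17:00–17:30.
Uma ∩ Zheng ∩ Noor: 17:00–17:30.
Windows ≥ 30 min: 17:00–17:30.
Earliest such window starts at 17:00.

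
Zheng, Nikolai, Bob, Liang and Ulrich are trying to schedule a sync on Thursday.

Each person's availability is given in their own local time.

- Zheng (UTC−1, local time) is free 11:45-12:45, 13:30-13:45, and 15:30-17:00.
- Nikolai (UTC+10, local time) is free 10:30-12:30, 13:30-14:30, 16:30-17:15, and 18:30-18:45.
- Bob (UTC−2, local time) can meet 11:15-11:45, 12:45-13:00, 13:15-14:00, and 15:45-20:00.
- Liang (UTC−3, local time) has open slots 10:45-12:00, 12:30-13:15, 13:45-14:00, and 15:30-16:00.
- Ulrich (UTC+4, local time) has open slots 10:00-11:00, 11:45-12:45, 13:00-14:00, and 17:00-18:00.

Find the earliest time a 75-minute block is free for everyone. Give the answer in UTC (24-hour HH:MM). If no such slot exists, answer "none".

none

Zheng → UTC: 12:45–13:45, 14:30–14:45, 16:30–18:00.
Nikolai → UTC: 00:30–02:30, 03:30–04:30, 06:30–07:15, 08:30–08:45.
Bob → UTC: 13:15–13:45, 14:45–15:00, 15:15–16:00, 17:45–22:00.
Liang → UTC: 13:45–15:00, 15:30–16:15, 16:45–17:00, 18:30–19:00.
Ulrich → UTC: 06:00–07:00, 07:45–08:45, 09:00–10:00, 13:00–14:00.
Zheng ∩ Nikolai: (none).
Zheng ∩ Nikolai ∩ Bob: (none).
Zheng ∩ Nikolai ∩ Bob ∩ Liang: (none).
Zheng ∩ Nikolai ∩ Bob ∩ Liang ∩ Ulrich: (none).
Windows ≥ 75 min: (none).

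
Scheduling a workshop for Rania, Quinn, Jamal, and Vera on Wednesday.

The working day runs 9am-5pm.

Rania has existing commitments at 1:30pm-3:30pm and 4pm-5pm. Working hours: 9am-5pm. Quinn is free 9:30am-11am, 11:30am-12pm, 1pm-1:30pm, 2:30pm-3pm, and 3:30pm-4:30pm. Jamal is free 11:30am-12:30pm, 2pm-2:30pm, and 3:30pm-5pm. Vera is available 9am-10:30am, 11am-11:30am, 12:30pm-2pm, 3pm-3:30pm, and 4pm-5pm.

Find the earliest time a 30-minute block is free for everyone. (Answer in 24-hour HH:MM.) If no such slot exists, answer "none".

none

Rania free within 09:00–17:00: 09:00–13:30, 15:30–16:00.
Rania ∩ Quinn: 09:30–11:00, 11:30–12:00, 13:00–13:30, 15:30–16:00.
Rania ∩ Quinn ∩ Jamal: 11:30–12:00, 15:30–16:00.
Rania ∩ Quinn ∩ Jamal ∩ Vera: (none).
Windows ≥ 30 min: (none).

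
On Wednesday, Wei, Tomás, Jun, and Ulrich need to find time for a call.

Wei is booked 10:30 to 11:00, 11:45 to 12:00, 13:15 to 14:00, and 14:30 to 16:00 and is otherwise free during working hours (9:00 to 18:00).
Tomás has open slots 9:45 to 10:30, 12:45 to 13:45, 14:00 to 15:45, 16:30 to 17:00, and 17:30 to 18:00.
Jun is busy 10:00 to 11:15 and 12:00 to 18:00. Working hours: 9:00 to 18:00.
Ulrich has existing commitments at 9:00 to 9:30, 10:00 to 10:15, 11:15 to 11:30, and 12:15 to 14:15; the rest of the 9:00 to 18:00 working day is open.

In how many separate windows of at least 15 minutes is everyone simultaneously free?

Wei free within 09:00–18:00: 09:00–10:30, 11:00–11:45, 12:00–13:15, 14:00–14:30, 16:00–18:00.
Jun free within 09:00–18:00: 09:00–10:00, 11:15–12:00.
Ulrich free within 09:00–18:00: 09:30–10:00, 10:15–11:15, 11:30–12:15, 14:15–18:00.
Wei ∩ Tomás: 09:45–10:30, 12:45–13:15, 14:00–14:30, 16:30–17:00, 17:30–18:00.
Wei ∩ Tomás ∩ Jun: 09:45–10:00.
Wei ∩ Tomás ∩ Jun ∩ Ulrich: 09:45–10:00.
Windows ≥ 15 min: 09:45–10:00.
That's 1 window.

1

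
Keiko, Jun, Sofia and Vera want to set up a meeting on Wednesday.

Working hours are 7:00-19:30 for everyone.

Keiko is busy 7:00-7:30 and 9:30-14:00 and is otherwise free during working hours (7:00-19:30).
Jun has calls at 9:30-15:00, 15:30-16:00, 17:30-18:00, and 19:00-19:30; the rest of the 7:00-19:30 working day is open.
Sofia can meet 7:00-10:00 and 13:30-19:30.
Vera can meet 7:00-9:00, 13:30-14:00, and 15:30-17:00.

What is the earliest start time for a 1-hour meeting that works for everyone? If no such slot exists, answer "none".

Keiko free within 07:00–19:30: 07:30–09:30, 14:00–19:30.
Jun free within 07:00–19:30: 07:00–09:30, 15:00–15:30, 16:00–17:30, 18:00–19:00.
Keiko ∩ Jun: 07:30–09:30, 15:00–15:30, 16:00–17:30, 18:00–19:00.
Keiko ∩ Jun ∩ Sofia: 07:30–09:30, 15:00–15:30, 16:00–17:30, 18:00–19:00.
Keiko ∩ Jun ∩ Sofia ∩ Vera: 07:30–09:00, 16:00–17:00.
Windows ≥ 60 min: 07:30–09:00, 16:00–17:00.
Earliest such window starts at 07:30.

07:30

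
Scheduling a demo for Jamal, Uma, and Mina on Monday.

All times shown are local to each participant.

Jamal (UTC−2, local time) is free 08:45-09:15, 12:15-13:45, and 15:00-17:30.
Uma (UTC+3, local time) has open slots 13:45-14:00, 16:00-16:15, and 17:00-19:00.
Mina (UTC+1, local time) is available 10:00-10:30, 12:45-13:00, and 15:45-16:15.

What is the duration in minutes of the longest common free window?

30 minutes

Jamal → UTC: 10:45–11:15, 14:15–15:45, 17:00–19:30.
Uma → UTC: 10:45–11:00, 13:00–13:15, 14:00–16:00.
Mina → UTC: 09:00–09:30, 11:45–12:00, 14:45–15:15.
Jamal ∩ Uma: 10:45–11:00, 14:15–15:45.
Jamal ∩ Uma ∩ Mina: 14:45–15:15.
Single common window of 30 minutes.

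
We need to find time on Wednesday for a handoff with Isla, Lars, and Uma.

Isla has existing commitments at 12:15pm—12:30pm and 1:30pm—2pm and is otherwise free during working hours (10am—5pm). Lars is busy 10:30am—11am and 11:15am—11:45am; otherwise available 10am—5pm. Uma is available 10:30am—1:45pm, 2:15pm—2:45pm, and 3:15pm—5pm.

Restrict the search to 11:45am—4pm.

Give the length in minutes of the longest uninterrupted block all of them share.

Isla free within 10:00–17:00: 10:00–12:15, 12:30–13:30, 14:00–17:00.
Lars free within 10:00–17:00: 10:00–10:30, 11:00–11:15, 11:45–17:00.
Isla ∩ Lars: 10:00–10:30, 11:00–11:15, 11:45–12:15, 12:30–13:30, 14:00–17:00.
Isla ∩ Lars ∩ Uma: 11:00–11:15, 11:45–12:15, 12:30–13:30, 14:15–14:45, 15:15–17:00.
Restricted to 11:45–16:00: 11:45–12:15, 12:30–13:30, 14:15–14:45, 15:15–16:00.
Common window lengths: 30, 60, 30, 45 min; longest is 60.

60 minutes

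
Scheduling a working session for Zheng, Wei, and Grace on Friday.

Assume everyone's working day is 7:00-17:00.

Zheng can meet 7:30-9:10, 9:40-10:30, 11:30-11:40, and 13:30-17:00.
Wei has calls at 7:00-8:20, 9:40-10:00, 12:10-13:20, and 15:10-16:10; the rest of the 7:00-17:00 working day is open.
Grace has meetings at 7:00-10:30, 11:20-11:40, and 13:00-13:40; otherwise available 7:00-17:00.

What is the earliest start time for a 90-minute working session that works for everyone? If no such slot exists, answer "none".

Wei free within 07:00–17:00: 08:20–09:40, 10:00–12:10, 13:20–15:10, 16:10–17:00.
Grace free within 07:00–17:00: 10:30–11:20, 11:40–13:00, 13:40–17:00.
Zheng ∩ Wei: 08:20–09:10, 10:00–10:30, 11:30–11:40, 13:30–15:10, 16:10–17:00.
Zheng ∩ Wei ∩ Grace: 13:40–15:10, 16:10–17:00.
Windows ≥ 90 min: 13:40–15:10.
Earliest such window starts at 13:40.

13:40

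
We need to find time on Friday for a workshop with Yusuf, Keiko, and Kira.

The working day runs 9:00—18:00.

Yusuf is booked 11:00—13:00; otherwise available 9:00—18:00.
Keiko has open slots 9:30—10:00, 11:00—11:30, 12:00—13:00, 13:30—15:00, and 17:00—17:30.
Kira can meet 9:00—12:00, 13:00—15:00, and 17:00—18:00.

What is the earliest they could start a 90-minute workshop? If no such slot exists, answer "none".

Yusuf free within 09:00–18:00: 09:00–11:00, 13:00–18:00.
Yusuf ∩ Keiko: 09:30–10:00, 13:30–15:00, 17:00–17:30.
Yusuf ∩ Keiko ∩ Kira: 09:30–10:00, 13:30–15:00, 17:00–17:30.
Windows ≥ 90 min: 13:30–15:00.
Earliest such window starts at 13:30.

13:30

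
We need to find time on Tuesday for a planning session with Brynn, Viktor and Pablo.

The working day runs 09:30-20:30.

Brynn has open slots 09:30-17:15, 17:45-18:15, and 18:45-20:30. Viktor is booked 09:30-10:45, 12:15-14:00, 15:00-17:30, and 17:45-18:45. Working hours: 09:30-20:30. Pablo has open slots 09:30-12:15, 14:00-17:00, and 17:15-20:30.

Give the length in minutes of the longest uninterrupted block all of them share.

Viktor free within 09:30–20:30: 10:45–12:15, 14:00–15:00, 17:30–17:45, 18:45–20:30.
Brynn ∩ Viktor: 10:45–12:15, 14:00–15:00, 18:45–20:30.
Brynn ∩ Viktor ∩ Pablo: 10:45–12:15, 14:00–15:00, 18:45–20:30.
Common window lengths: 90, 60, 105 min; longest is 105.

105 minutes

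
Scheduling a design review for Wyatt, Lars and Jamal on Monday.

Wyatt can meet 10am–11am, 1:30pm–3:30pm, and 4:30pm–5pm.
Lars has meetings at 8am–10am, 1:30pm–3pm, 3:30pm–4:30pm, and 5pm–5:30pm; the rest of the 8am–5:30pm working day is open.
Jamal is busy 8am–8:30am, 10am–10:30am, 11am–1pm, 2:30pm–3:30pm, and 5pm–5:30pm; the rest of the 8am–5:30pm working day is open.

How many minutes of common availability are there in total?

Lars free within 08:00–17:30: 10:00–13:30, 15:00–15:30, 16:30–17:00.
Jamal free within 08:00–17:30: 08:30–10:00, 10:30–11:00, 13:00–14:30, 15:30–17:00.
Wyatt ∩ Lars: 10:00–11:00, 15:00–15:30, 16:30–17:00.
Wyatt ∩ Lars ∩ Jamal: 10:30–11:00, 16:30–17:00.
Total common minutes: 30 + 30 = 60.

60 minutes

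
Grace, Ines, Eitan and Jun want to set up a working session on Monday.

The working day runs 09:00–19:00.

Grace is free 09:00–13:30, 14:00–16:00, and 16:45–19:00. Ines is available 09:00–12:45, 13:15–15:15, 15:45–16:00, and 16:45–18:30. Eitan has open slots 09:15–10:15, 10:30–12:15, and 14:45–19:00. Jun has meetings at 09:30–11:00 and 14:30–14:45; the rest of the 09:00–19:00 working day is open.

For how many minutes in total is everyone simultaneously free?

Jun free within 09:00–19:00: 09:00–09:30, 11:00–14:30, 14:45–19:00.
Grace ∩ Ines: 09:00–12:45, 13:15–13:30, 14:00–15:15, 15:45–16:00, 16:45–18:30.
Grace ∩ Ines ∩ Eitan: 09:15–10:15, 10:30–12:15, 14:45–15:15, 15:45–16:00, 16:45–18:30.
Grace ∩ Ines ∩ Eitan ∩ Jun: 09:15–09:30, 11:00–12:15, 14:45–15:15, 15:45–16:00, 16:45–18:30.
Total common minutes: 15 + 75 + 30 + 15 + 105 = 240.

240 minutes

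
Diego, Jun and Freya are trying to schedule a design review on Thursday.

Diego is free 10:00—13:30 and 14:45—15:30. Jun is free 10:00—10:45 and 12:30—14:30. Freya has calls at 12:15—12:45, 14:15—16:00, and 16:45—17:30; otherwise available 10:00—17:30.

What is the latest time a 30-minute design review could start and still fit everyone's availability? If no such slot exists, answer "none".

Freya free within 10:00–17:30: 10:00–12:15, 12:45–14:15, 16:00–16:45.
Diego ∩ Jun: 10:00–10:45, 12:30–13:30.
Diego ∩ Jun ∩ Freya: 10:00–10:45, 12:45–13:30.
Windows ≥ 30 min: 10:00–10:45, 12:45–13:30.
Latest start in the last window 12:45–13:30 is 13:30 − 30 min = 13:00.

13:00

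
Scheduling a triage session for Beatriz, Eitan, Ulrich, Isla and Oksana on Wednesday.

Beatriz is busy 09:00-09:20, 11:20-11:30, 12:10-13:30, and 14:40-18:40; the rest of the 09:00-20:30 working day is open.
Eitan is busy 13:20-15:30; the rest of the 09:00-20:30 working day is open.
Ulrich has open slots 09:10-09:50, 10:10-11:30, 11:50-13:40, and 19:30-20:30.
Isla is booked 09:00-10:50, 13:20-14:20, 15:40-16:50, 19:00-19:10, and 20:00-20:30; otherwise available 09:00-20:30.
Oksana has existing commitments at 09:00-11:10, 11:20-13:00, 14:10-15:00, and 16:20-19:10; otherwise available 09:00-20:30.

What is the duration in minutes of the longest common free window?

30 minutes

Beatriz free within 09:00–20:30: 09:20–11:20, 11:30–12:10, 13:30–14:40, 18:40–20:30.
Eitan free within 09:00–20:30: 09:00–13:20, 15:30–20:30.
Isla free within 09:00–20:30: 10:50–13:20, 14:20–15:40, 16:50–19:00, 19:10–20:00.
Oksana free within 09:00–20:30: 11:10–11:20, 13:00–14:10, 15:00–16:20, 19:10–20:30.
Beatriz ∩ Eitan: 09:20–11:20, 11:30–12:10, 18:40–20:30.
Beatriz ∩ Eitan ∩ Ulrich: 09:20–09:50, 10:10–11:20, 11:50–12:10, 19:30–20:30.
Beatriz ∩ Eitan ∩ Ulrich ∩ Isla: 10:50–11:20, 11:50–12:10, 19:30–20:00.
Beatriz ∩ Eitan ∩ Ulrich ∩ Isla ∩ Oksana: 11:10–11:20, 19:30–20:00.
Common window lengths: 10, 30 min; longest is 30.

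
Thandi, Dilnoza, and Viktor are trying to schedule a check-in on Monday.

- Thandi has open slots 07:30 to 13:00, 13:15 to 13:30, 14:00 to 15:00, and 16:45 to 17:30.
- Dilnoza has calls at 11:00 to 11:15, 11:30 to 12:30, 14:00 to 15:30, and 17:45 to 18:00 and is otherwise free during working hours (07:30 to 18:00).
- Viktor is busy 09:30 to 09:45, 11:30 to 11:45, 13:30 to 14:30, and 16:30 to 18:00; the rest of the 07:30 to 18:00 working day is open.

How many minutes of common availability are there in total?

255 minutes

Dilnoza free within 07:30–18:00: 07:30–11:00, 11:15–11:30, 12:30–14:00, 15:30–17:45.
Viktor free within 07:30–18:00: 07:30–09:30, 09:45–11:30, 11:45–13:30, 14:30–16:30.
Thandi ∩ Dilnoza: 07:30–11:00, 11:15–11:30, 12:30–13:00, 13:15–13:30, 16:45–17:30.
Thandi ∩ Dilnoza ∩ Viktor: 07:30–09:30, 09:45–11:00, 11:15–11:30, 12:30–13:00, 13:15–13:30.
Total common minutes: 120 + 75 + 15 + 30 + 15 = 255.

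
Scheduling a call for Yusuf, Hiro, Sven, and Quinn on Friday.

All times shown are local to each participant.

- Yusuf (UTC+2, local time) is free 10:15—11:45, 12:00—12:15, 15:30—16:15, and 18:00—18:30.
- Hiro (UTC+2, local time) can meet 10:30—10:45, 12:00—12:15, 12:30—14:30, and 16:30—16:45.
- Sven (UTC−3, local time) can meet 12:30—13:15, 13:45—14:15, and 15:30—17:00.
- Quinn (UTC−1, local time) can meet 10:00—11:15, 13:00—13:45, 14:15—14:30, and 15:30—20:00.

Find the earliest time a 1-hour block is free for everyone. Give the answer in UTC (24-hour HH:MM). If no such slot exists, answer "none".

Yusuf → UTC: 08:15–09:45, 10:00–10:15, 13:30–14:15, 16:00–16:30.
Hiro → UTC: 08:30–08:45, 10:00–10:15, 10:30–12:30, 14:30–14:45.
Sven → UTC: 15:30–16:15, 16:45–17:15, 18:30–20:00.
Quinn → UTC: 11:00–12:15, 14:00–14:45, 15:15–15:30, 16:30–21:00.
Yusuf ∩ Hiro: 08:30–08:45, 10:00–10:15.
Yusuf ∩ Hiro ∩ Sven: (none).
Yusuf ∩ Hiro ∩ Sven ∩ Quinn: (none).
Windows ≥ 60 min: (none).

none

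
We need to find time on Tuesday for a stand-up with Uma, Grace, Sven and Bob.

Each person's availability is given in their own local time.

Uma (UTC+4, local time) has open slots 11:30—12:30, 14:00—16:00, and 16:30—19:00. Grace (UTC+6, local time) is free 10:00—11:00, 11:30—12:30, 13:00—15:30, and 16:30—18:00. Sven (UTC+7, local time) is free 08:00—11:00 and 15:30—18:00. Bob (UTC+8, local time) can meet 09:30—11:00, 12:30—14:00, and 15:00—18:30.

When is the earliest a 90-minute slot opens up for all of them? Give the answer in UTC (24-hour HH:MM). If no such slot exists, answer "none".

Uma → UTC: 07:30–08:30, 10:00–12:00, 12:30–15:00.
Grace → UTC: 04:00–05:00, 05:30–06:30, 07:00–09:30, 10:30–12:00.
Sven → UTC: 01:00–04:00, 08:30–11:00.
Bob → UTC: 01:30–03:00, 04:30–06:00, 07:00–10:30.
Uma ∩ Grace: 07:30–08:30, 10:30–12:00.
Uma ∩ Grace ∩ Sven: 10:30–11:00.
Uma ∩ Grace ∩ Sven ∩ Bob: (none).
Windows ≥ 90 min: (none).

none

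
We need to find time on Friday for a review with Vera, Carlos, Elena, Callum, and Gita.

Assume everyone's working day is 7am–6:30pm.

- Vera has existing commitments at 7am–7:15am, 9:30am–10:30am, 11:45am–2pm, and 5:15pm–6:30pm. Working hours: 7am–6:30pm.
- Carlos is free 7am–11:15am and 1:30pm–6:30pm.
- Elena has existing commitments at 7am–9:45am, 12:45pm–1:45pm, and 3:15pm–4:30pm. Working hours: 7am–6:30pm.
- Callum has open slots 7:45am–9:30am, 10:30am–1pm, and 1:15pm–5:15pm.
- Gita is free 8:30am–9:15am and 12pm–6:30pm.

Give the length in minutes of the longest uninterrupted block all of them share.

75 minutes

Vera free within 07:00–18:30: 07:15–09:30, 10:30–11:45, 14:00–17:15.
Elena free within 07:00–18:30: 09:45–12:45, 13:45–15:15, 16:30–18:30.
Vera ∩ Carlos: 07:15–09:30, 10:30–11:15, 14:00–17:15.
Vera ∩ Carlos ∩ Elena: 10:30–11:15, 14:00–15:15, 16:30–17:15.
Vera ∩ Carlos ∩ Elena ∩ Callum: 10:30–11:15, 14:00–15:15, 16:30–17:15.
Vera ∩ Carlos ∩ Elena ∩ Callum ∩ Gita: 14:00–15:15, 16:30–17:15.
Common window lengths: 75, 45 min; longest is 75.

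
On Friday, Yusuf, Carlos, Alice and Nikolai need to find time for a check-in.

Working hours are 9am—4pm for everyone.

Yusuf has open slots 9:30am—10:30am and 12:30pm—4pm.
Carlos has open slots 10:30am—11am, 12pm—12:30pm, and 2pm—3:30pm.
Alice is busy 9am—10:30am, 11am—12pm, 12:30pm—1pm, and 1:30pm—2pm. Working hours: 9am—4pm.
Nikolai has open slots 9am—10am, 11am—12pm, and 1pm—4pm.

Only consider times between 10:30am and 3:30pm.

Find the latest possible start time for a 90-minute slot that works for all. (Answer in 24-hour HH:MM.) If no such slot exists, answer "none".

Alice free within 09:00–16:00: 10:30–11:00, 12:00–12:30, 13:00–13:30, 14:00–16:00.
Yusuf ∩ Carlos: 14:00–15:30.
Yusuf ∩ Carlos ∩ Alice: 14:00–15:30.
Yusuf ∩ Carlos ∩ Alice ∩ Nikolai: 14:00–15:30.
Restricted to 10:30–15:30: 14:00–15:30.
Windows ≥ 90 min: 14:00–15:30.
Latest start in the last window 14:00–15:30 is 15:30 − 90 min = 14:00.

14:00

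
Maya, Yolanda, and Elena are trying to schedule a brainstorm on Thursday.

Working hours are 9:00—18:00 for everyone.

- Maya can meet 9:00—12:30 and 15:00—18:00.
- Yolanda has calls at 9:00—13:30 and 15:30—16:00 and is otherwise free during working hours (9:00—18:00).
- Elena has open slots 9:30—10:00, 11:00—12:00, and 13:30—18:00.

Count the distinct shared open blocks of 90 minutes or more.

1

Yolanda free within 09:00–18:00: 13:30–15:30, 16:00–18:00.
Maya ∩ Yolanda: 15:00–15:30, 16:00–18:00.
Maya ∩ Yolanda ∩ Elena: 15:00–15:30, 16:00–18:00.
Windows ≥ 90 min: 16:00–18:00.
That's 1 window.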